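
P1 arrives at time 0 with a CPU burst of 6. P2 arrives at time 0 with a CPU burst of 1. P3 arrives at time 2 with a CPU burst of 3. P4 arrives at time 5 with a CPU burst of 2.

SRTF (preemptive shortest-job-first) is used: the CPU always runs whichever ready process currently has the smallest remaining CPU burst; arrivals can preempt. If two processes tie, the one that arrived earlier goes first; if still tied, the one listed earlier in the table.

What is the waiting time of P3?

0

Timeline: | P2 0-1 | P1 1-2 | P3 2-5 | P4 5-7 | P1 7-12 |
Completion: P1=12  P2=1  P3=5  P4=7
Turnaround (C−A): P1=12  P2=1  P3=3  P4=2
Waiting(P3) = turnaround − burst = 3 − 3 = 0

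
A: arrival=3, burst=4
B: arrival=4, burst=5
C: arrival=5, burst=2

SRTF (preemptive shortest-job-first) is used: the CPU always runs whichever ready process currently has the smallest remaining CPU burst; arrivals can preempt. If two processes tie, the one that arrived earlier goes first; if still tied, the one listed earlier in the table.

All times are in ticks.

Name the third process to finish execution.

B

Gantt: | idle 0-3 | A 3-7 | C 7-9 | B 9-14 |
Completion: A=7  B=14  C=9
Finish order: A → C → B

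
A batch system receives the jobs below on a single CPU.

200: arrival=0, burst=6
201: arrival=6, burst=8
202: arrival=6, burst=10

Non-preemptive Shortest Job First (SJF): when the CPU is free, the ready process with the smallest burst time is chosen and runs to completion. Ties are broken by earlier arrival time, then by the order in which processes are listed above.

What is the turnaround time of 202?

18

Gantt: | 200 0-6 | 201 6-14 | 202 14-24 |
Completion: 200=6  201=14  202=24
Turnaround (C−A): 200=6  201=8  202=18
Turnaround(202) = completion − arrival = 24 − 6 = 18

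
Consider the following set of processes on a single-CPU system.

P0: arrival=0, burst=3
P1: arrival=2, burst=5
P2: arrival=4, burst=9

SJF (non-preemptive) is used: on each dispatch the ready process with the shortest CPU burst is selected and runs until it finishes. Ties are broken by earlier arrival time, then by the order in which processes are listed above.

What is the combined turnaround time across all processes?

22

Gantt: | P0 0-3 | P1 3-8 | P2 8-17 |
Completion: P0=3  P1=8  P2=17
Turnaround (C−A): P0=3  P1=6  P2=13
Turnaround = completion − arrival: P0=3, P1=6, P2=13
Total turnaround = 3 + 6 + 13 = 22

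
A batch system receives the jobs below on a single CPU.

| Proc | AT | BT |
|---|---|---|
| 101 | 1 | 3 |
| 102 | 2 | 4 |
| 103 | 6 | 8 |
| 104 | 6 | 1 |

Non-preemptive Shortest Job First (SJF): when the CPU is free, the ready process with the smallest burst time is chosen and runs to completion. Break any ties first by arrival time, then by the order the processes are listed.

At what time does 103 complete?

17

Timeline: | idle 0-1 | 101 1-4 | 102 4-8 | 104 8-9 | 103 9-17 |
Completion: 101=4  102=8  103=17  104=9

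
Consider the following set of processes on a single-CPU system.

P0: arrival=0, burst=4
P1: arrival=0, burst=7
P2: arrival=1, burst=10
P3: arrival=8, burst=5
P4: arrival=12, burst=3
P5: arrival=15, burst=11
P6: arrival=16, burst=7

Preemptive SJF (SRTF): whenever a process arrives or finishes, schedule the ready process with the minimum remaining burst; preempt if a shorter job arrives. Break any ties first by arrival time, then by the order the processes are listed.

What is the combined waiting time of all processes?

Timeline: | P0 0-4 | P1 4-11 | P3 11-12 | P4 12-15 | P3 15-19 | P6 19-26 | P2 26-36 | P5 36-47 |
Completion: P0=4  P1=11  P2=36  P3=19  P4=15  P5=47  P6=26
Turnaround (C−A): P0=4  P1=11  P2=35  P3=11  P4=3  P5=32  P6=10
Waiting = turnaround − burst: P0=0, P1=4, P2=25, P3=6, P4=0, P5=21, P6=3
Total waiting = 0 + 4 + 25 + 6 + 0 + 21 + 3 = 59

59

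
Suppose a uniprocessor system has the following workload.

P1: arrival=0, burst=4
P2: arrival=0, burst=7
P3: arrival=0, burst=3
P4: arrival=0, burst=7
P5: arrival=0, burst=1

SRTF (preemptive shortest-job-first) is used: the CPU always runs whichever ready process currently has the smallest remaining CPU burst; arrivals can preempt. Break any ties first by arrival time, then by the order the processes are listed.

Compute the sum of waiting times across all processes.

Schedule: | P5 0-1 | P3 1-4 | P1 4-8 | P2 8-15 | P4 15-22 |
Completion: P1=8  P2=15  P3=4  P4=22  P5=1
Turnaround (C−A): P1=8  P2=15  P3=4  P4=22  P5=1
Waiting = turnaround − burst: P1=4, P2=8, P3=1, P4=15, P5=0
Total waiting = 4 + 8 + 1 + 15 + 0 = 28

28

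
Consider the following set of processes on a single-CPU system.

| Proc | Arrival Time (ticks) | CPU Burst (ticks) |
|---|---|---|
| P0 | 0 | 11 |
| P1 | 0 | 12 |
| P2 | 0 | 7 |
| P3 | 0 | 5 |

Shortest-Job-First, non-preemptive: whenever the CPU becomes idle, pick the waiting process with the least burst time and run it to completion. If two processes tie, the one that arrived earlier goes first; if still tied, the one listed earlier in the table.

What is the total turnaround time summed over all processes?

Timeline: | P3 0-5 | P2 5-12 | P0 12-23 | P1 23-35 |
Completion: P0=23  P1=35  P2=12  P3=5
Turnaround (C−A): P0=23  P1=35  P2=12  P3=5
Turnaround = completion − arrival: P0=23, P1=35, P2=12, P3=5
Total turnaround = 23 + 35 + 12 + 5 = 75

75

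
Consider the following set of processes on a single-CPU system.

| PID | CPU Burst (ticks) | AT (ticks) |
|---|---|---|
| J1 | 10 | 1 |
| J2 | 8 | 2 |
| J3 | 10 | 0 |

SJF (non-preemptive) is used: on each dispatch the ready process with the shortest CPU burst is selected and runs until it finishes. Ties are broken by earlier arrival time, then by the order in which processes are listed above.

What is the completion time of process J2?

Gantt: | J3 0-10 | J2 10-18 | J1 18-28 |
Completion: J1=28  J2=18  J3=10
Turnaround (C−A): J1=27  J2=16  J3=10

18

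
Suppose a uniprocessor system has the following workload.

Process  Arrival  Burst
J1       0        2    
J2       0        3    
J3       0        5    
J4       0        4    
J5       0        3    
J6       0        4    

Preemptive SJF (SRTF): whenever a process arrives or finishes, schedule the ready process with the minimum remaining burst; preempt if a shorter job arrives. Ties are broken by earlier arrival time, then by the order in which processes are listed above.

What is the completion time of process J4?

Timeline: | J1 0-2 | J2 2-5 | J5 5-8 | J4 8-12 | J6 12-16 | J3 16-21 |
Completion: J1=2  J2=5  J3=21  J4=12  J5=8  J6=16
Turnaround (C−A): J1=2  J2=5  J3=21  J4=12  J5=8  J6=16

12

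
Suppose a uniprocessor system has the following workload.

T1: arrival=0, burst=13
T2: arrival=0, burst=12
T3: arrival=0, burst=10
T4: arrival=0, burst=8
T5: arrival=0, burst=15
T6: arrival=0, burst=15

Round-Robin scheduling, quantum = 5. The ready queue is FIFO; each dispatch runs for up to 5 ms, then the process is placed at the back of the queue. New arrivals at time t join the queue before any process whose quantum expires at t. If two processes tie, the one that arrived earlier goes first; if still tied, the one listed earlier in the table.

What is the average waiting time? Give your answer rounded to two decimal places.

Timeline: | T1 0-5 | T2 5-10 | T3 10-15 | T4 15-20 | T5 20-25 | T6 25-30 | T1 30-35 | T2 35-40 | T3 40-45 | T4 45-48 | T5 48-53 | T6 53-58 | T1 58-61 | T2 61-63 | T5 63-68 | T6 68-73 |
Completion: T1=61  T2=63  T3=45  T4=48  T5=68  T6=73
Turnaround (C−A): T1=61  T2=63  T3=45  T4=48  T5=68  T6=73
Waiting times: T1=48, T2=51, T3=35, T4=40, T5=53, T6=58
Average waiting = (48+51+35+40+53+58) / 6 = 285/6 = 47.50

47.50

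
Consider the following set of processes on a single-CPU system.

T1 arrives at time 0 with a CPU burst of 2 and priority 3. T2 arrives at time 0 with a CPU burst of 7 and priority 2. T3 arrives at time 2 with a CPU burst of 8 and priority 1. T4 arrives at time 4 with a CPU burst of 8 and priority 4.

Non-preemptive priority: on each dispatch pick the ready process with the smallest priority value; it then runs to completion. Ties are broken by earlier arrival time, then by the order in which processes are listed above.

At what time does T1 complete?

Timeline: | T2 0-7 | T3 7-15 | T1 15-17 | T4 17-25 |
Completion: T1=17  T2=7  T3=15  T4=25

17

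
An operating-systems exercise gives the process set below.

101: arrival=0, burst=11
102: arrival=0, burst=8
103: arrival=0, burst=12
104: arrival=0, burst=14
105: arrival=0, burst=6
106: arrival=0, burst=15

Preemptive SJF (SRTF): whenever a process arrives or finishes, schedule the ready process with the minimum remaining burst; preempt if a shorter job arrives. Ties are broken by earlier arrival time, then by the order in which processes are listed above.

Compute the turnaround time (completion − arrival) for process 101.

25

Schedule: | 105 0-6 | 102 6-14 | 101 14-25 | 103 25-37 | 104 37-51 | 106 51-66 |
Completion: 101=25  102=14  103=37  104=51  105=6  106=66
Turnaround (C−A): 101=25  102=14  103=37  104=51  105=6  106=66
Turnaround(101) = completion − arrival = 25 − 0 = 25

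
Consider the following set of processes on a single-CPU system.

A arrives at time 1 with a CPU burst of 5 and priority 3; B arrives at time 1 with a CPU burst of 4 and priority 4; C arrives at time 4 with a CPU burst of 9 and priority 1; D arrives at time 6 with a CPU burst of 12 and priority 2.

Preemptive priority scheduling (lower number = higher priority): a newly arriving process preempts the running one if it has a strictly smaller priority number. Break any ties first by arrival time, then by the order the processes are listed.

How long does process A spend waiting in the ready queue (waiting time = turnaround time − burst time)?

Schedule: | idle 0-1 | A 1-4 | C 4-13 | D 13-25 | A 25-27 | B 27-31 |
Completion: A=27  B=31  C=13  D=25
Waiting(A) = turnaround − burst = 26 − 5 = 21

21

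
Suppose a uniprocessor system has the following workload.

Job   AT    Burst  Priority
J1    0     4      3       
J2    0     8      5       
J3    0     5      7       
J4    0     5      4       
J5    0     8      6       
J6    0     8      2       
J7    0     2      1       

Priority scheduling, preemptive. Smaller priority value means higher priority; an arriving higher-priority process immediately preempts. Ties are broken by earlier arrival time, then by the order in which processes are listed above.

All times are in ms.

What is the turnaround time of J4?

19

Timeline: | J7 0-2 | J6 2-10 | J1 10-14 | J4 14-19 | J2 19-27 | J5 27-35 | J3 35-40 |
Completion: J1=14  J2=27  J3=40  J4=19  J5=35  J6=10  J7=2
Turnaround(J4) = completion − arrival = 19 − 0 = 19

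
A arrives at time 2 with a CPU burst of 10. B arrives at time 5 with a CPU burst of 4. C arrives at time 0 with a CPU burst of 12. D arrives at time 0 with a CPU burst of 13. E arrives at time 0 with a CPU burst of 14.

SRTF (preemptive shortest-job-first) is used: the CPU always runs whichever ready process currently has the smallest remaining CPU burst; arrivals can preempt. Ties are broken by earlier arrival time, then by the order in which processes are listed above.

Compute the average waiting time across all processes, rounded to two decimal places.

Gantt: | C 0-5 | B 5-9 | C 9-16 | A 16-26 | D 26-39 | E 39-53 |
Completion: A=26  B=9  C=16  D=39  E=53
Waiting times: A=14, B=0, C=4, D=26, E=39
Average waiting = (14+0+4+26+39) / 5 = 83/5 = 16.60

16.60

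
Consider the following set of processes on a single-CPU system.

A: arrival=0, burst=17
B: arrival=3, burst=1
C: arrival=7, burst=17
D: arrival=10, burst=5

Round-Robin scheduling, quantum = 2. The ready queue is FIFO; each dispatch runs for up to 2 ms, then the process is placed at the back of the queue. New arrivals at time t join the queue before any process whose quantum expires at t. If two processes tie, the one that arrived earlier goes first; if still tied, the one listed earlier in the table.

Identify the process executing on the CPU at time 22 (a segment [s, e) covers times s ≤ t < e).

A

Timeline: | A 0-4 | B 4-5 | A 5-7 | C 7-9 | A 9-11 | C 11-13 | D 13-15 | A 15-17 | C 17-19 | D 19-21 | A 21-23 | C 23-25 | D 25-26 | A 26-28 | C 28-30 | A 30-32 | C 32-34 | A 34-35 | C 35-40 |
Completion: A=35  B=5  C=40  D=26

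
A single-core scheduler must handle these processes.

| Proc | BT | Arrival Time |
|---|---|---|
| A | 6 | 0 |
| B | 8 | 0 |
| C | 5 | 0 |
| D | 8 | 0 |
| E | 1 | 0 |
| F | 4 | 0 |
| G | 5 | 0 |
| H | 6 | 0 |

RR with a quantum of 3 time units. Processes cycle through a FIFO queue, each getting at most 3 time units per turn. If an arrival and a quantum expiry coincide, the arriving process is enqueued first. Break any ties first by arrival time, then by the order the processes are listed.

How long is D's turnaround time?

Timeline: | A 0-3 | B 3-6 | C 6-9 | D 9-12 | E 12-13 | F 13-16 | G 16-19 | H 19-22 | A 22-25 | B 25-28 | C 28-30 | D 30-33 | F 33-34 | G 34-36 | H 36-39 | B 39-41 | D 41-43 |
Completion: A=25  B=41  C=30  D=43  E=13  F=34  G=36  H=39
Turnaround(D) = completion − arrival = 43 − 0 = 43

43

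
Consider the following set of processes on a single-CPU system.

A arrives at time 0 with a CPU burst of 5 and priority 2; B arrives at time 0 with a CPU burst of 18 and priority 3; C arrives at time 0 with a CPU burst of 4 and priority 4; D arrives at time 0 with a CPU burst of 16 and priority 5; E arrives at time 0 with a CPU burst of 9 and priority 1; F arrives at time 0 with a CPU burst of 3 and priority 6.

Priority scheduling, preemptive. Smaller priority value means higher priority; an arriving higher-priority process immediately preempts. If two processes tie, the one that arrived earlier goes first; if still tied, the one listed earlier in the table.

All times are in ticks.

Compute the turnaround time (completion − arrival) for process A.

14

Gantt: | E 0-9 | A 9-14 | B 14-32 | C 32-36 | D 36-52 | F 52-55 |
Completion: A=14  B=32  C=36  D=52  E=9  F=55
Turnaround(A) = completion − arrival = 14 − 0 = 14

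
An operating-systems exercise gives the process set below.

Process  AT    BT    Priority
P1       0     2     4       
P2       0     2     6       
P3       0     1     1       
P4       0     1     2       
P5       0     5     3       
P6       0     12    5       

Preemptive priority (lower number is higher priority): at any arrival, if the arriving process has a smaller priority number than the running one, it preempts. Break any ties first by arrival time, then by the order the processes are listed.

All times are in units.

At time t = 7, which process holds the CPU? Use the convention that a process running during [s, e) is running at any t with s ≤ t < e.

P1

Timeline: | P3 0-1 | P4 1-2 | P5 2-7 | P1 7-9 | P6 9-21 | P2 21-23 |
Completion: P1=9  P2=23  P3=1  P4=2  P5=7  P6=21
Turnaround (C−A): P1=9  P2=23  P3=1  P4=2  P5=7  P6=21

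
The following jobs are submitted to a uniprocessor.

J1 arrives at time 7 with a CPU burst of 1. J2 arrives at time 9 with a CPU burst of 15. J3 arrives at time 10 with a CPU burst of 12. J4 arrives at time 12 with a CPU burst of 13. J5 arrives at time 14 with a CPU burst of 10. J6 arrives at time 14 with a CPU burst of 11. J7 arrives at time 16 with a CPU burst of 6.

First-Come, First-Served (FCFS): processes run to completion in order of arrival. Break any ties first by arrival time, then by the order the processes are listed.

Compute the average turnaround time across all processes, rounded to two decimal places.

Gantt: | idle 0-7 | J1 7-8 | idle 8-9 | J2 9-24 | J3 24-36 | J4 36-49 | J5 49-59 | J6 59-70 | J7 70-76 |
Completion: J1=8  J2=24  J3=36  J4=49  J5=59  J6=70  J7=76
Turnaround times: J1=1, J2=15, J3=26, J4=37, J5=45, J6=56, J7=60
Average turnaround = (1+15+26+37+45+56+60) / 7 = 240/7 = 34.29

34.29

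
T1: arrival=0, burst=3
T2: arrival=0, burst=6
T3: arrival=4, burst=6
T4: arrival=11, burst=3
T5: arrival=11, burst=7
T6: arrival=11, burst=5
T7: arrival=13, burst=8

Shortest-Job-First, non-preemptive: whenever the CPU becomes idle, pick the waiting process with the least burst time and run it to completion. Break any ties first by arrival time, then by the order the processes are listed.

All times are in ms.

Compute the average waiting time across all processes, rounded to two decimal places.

Timeline: | T1 0-3 | T2 3-9 | T3 9-15 | T4 15-18 | T6 18-23 | T5 23-30 | T7 30-38 |
Completion: T1=3  T2=9  T3=15  T4=18  T5=30  T6=23  T7=38
Turnaround (C−A): T1=3  T2=9  T3=11  T4=7  T5=19  T6=12  T7=25
Waiting times: T1=0, T2=3, T3=5, T4=4, T5=12, T6=7, T7=17
Average waiting = (0+3+5+4+12+7+17) / 7 = 48/7 = 6.86

6.86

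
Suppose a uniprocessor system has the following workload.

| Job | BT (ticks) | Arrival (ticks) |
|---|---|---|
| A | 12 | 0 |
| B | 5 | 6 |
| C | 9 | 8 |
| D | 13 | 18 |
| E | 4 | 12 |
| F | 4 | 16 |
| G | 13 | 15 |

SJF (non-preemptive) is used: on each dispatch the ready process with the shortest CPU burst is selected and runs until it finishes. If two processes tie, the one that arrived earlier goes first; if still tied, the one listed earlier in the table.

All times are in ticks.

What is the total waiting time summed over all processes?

Gantt: | A 0-12 | E 12-16 | F 16-20 | B 20-25 | C 25-34 | G 34-47 | D 47-60 |
Completion: A=12  B=25  C=34  D=60  E=16  F=20  G=47
Turnaround (C−A): A=12  B=19  C=26  D=42  E=4  F=4  G=32
Waiting = turnaround − burst: A=0, B=14, C=17, D=29, E=0, F=0, G=19
Total waiting = 0 + 14 + 17 + 29 + 0 + 0 + 19 = 79

79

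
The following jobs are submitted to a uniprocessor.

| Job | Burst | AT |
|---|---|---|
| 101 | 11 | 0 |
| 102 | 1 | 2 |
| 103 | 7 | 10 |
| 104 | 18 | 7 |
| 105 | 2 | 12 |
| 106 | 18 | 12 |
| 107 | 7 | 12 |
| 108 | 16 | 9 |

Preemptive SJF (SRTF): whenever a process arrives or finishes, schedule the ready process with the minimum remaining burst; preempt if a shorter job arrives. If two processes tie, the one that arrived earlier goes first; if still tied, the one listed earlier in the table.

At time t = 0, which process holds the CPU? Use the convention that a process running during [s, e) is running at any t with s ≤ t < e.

Timeline: | 101 0-2 | 102 2-3 | 101 3-12 | 105 12-14 | 103 14-21 | 107 21-28 | 108 28-44 | 104 44-62 | 106 62-80 |
Completion: 101=12  102=3  103=21  104=62  105=14  106=80  107=28  108=44

101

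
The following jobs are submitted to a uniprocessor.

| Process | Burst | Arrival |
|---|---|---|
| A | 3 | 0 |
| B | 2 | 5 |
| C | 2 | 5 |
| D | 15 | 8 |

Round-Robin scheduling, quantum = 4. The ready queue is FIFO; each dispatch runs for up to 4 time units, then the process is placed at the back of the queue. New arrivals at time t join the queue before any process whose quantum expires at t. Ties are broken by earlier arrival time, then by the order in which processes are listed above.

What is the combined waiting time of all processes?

Gantt: | A 0-3 | idle 3-5 | B 5-7 | C 7-9 | D 9-24 |
Completion: A=3  B=7  C=9  D=24
Waiting = turnaround − burst: A=0, B=0, C=2, D=1
Total waiting = 0 + 0 + 2 + 1 = 3

3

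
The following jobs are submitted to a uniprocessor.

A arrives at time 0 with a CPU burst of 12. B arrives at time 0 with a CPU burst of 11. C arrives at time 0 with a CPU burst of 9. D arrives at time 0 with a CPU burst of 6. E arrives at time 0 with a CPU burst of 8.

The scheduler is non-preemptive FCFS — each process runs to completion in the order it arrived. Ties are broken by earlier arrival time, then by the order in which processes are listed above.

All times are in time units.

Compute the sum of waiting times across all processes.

105

Timeline: | A 0-12 | B 12-23 | C 23-32 | D 32-38 | E 38-46 |
Completion: A=12  B=23  C=32  D=38  E=46
Turnaround (C−A): A=12  B=23  C=32  D=38  E=46
Waiting = turnaround − burst: A=0, B=12, C=23, D=32, E=38
Total waiting = 0 + 12 + 23 + 32 + 38 = 105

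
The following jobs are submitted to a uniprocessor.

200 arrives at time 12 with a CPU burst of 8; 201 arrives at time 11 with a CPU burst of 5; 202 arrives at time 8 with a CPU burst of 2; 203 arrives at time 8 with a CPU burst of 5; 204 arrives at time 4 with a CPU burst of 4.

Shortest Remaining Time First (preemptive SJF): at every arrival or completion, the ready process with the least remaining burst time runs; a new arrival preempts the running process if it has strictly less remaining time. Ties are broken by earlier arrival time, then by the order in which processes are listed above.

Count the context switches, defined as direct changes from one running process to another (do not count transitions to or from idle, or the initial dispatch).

4

Timeline: | idle 0-4 | 204 4-8 | 202 8-10 | 203 10-15 | 201 15-20 | 200 20-28 |
Completion: 200=28  201=20  202=10  203=15  204=8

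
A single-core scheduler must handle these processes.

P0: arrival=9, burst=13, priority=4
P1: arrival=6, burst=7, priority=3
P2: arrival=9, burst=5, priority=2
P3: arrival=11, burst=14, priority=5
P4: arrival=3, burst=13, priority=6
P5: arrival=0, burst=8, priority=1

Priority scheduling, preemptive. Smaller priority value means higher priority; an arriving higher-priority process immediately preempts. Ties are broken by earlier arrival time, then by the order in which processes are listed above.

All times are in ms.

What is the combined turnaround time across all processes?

Gantt: | P5 0-8 | P1 8-9 | P2 9-14 | P1 14-20 | P0 20-33 | P3 33-47 | P4 47-60 |
Completion: P0=33  P1=20  P2=14  P3=47  P4=60  P5=8
Turnaround = completion − arrival: P0=24, P1=14, P2=5, P3=36, P4=57, P5=8
Total turnaround = 24 + 14 + 5 + 36 + 57 + 8 = 144

144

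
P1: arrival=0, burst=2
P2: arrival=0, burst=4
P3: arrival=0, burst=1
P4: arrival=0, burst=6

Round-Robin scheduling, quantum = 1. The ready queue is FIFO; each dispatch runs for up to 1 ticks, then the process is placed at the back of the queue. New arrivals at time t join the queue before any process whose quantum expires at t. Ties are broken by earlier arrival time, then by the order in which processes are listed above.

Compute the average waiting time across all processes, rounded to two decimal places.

Schedule: | P1 0-1 | P2 1-2 | P3 2-3 | P4 3-4 | P1 4-5 | P2 5-6 | P4 6-7 | P2 7-8 | P4 8-9 | P2 9-10 | P4 10-13 |
Completion: P1=5  P2=10  P3=3  P4=13
Turnaround (C−A): P1=5  P2=10  P3=3  P4=13
Waiting times: P1=3, P2=6, P3=2, P4=7
Average waiting = (3+6+2+7) / 4 = 18/4 = 4.50

4.50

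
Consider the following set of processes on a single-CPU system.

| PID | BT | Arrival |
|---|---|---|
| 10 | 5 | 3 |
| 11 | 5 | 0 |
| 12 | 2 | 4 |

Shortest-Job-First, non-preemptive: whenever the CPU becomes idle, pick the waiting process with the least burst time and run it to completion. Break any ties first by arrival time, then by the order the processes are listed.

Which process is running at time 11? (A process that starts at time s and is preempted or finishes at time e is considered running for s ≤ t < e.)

10

Timeline: | 11 0-5 | 12 5-7 | 10 7-12 |
Completion: 10=12  11=5  12=7
Turnaround (C−A): 10=9  11=5  12=3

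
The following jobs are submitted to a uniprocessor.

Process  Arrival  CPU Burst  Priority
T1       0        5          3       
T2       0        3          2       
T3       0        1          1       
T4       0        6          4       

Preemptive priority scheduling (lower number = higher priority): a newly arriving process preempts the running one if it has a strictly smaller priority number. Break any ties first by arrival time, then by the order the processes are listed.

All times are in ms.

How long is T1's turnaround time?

9

Schedule: | T3 0-1 | T2 1-4 | T1 4-9 | T4 9-15 |
Completion: T1=9  T2=4  T3=1  T4=15
Turnaround (C−A): T1=9  T2=4  T3=1  T4=15
Turnaround(T1) = completion − arrival = 9 − 0 = 9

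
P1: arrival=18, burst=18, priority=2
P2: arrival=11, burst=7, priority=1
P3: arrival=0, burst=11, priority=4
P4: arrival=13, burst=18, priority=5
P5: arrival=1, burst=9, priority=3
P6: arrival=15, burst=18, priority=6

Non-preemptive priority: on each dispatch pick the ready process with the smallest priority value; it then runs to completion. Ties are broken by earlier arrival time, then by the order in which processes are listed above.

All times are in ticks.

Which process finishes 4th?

P5

Gantt: | P3 0-11 | P2 11-18 | P1 18-36 | P5 36-45 | P4 45-63 | P6 63-81 |
Completion: P1=36  P2=18  P3=11  P4=63  P5=45  P6=81
Turnaround (C−A): P1=18  P2=7  P3=11  P4=50  P5=44  P6=66
Finish order: P3 → P2 → P1 → P5 → P4 → P6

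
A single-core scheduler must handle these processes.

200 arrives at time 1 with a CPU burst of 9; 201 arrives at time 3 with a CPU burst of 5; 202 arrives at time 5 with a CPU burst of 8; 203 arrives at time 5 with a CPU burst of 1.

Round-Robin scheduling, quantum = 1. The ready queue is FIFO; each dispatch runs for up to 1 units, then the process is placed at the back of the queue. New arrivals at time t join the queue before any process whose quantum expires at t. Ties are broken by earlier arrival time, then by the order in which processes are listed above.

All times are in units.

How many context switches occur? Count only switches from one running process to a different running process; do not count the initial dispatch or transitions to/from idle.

Gantt: | idle 0-1 | 200 1-3 | 201 3-4 | 200 4-5 | 201 5-6 | 202 6-7 | 203 7-8 | 200 8-9 | 201 9-10 | 202 10-11 | 200 11-12 | 201 12-13 | 202 13-14 | 200 14-15 | 201 15-16 | 202 16-17 | 200 17-18 | 202 18-19 | 200 19-20 | 202 20-21 | 200 21-22 | 202 22-24 |
Completion: 200=22  201=16  202=24  203=8
Turnaround (C−A): 200=21  201=13  202=19  203=3

20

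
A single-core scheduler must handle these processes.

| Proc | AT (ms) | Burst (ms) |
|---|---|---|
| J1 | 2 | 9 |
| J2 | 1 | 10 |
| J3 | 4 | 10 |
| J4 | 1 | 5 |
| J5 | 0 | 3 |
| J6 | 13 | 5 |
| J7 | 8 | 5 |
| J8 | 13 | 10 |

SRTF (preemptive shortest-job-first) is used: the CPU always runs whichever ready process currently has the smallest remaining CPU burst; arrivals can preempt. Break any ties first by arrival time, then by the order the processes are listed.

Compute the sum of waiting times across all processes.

111

Timeline: | J5 0-3 | J4 3-8 | J7 8-13 | J6 13-18 | J1 18-27 | J2 27-37 | J3 37-47 | J8 47-57 |
Completion: J1=27  J2=37  J3=47  J4=8  J5=3  J6=18  J7=13  J8=57
Turnaround (C−A): J1=25  J2=36  J3=43  J4=7  J5=3  J6=5  J7=5  J8=44
Waiting = turnaround − burst: J1=16, J2=26, J3=33, J4=2, J5=0, J6=0, J7=0, J8=34
Total waiting = 16 + 26 + 33 + 2 + 0 + 0 + 0 + 34 = 111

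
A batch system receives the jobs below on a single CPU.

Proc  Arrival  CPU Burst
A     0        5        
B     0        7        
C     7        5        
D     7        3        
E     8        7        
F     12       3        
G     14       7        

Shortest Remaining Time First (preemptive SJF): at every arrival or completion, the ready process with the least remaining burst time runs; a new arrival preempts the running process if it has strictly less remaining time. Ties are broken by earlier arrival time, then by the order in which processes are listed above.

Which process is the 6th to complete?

Timeline: | A 0-5 | B 5-7 | D 7-10 | B 10-15 | F 15-18 | C 18-23 | E 23-30 | G 30-37 |
Completion: A=5  B=15  C=23  D=10  E=30  F=18  G=37
Turnaround (C−A): A=5  B=15  C=16  D=3  E=22  F=6  G=23
Finish order: A → D → B → F → C → E → G

E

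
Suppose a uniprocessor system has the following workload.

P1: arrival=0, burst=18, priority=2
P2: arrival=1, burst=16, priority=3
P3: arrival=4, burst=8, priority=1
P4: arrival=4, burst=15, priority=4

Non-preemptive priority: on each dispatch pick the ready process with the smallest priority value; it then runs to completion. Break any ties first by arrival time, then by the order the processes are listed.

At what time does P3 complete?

26

Schedule: | P1 0-18 | P3 18-26 | P2 26-42 | P4 42-57 |
Completion: P1=18  P2=42  P3=26  P4=57
Turnaround (C−A): P1=18  P2=41  P3=22  P4=53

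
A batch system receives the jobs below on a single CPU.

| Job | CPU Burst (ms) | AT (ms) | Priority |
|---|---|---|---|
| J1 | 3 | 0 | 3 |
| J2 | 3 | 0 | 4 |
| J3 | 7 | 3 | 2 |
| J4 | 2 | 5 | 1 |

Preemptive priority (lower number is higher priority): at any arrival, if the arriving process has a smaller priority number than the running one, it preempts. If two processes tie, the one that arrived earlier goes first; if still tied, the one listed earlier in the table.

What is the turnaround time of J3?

9

Schedule: | J1 0-3 | J3 3-5 | J4 5-7 | J3 7-12 | J2 12-15 |
Completion: J1=3  J2=15  J3=12  J4=7
Turnaround(J3) = completion − arrival = 12 − 3 = 9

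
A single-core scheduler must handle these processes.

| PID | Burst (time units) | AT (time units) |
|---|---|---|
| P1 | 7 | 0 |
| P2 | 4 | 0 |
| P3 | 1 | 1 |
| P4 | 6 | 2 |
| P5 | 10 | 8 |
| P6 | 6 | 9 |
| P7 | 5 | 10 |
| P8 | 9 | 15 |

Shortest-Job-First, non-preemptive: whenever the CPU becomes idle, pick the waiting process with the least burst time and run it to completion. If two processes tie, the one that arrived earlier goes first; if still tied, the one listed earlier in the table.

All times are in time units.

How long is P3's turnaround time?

4

Schedule: | P2 0-4 | P3 4-5 | P4 5-11 | P7 11-16 | P6 16-22 | P1 22-29 | P8 29-38 | P5 38-48 |
Completion: P1=29  P2=4  P3=5  P4=11  P5=48  P6=22  P7=16  P8=38
Turnaround (C−A): P1=29  P2=4  P3=4  P4=9  P5=40  P6=13  P7=6  P8=23
Turnaround(P3) = completion − arrival = 5 − 1 = 4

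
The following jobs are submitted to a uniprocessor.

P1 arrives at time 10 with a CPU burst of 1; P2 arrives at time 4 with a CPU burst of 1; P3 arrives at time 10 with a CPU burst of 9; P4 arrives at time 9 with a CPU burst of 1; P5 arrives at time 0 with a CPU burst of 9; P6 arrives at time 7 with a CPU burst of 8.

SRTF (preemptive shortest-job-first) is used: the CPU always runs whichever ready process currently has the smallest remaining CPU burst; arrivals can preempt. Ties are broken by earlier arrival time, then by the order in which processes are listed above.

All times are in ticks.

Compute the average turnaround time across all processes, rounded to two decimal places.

Timeline: | P5 0-4 | P2 4-5 | P5 5-10 | P4 10-11 | P1 11-12 | P6 12-20 | P3 20-29 |
Completion: P1=12  P2=5  P3=29  P4=11  P5=10  P6=20
Turnaround times: P1=2, P2=1, P3=19, P4=2, P5=10, P6=13
Average turnaround = (2+1+19+2+10+13) / 6 = 47/6 = 7.83

7.83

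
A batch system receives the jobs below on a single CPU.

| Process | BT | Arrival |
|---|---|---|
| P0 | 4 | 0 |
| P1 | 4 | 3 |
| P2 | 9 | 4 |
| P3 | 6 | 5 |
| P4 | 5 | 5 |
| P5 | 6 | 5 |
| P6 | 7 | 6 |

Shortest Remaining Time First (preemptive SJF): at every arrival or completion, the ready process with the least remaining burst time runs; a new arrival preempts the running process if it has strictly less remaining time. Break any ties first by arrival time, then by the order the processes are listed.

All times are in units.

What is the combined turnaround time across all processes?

114

Timeline: | P0 0-4 | P1 4-8 | P4 8-13 | P3 13-19 | P5 19-25 | P6 25-32 | P2 32-41 |
Completion: P0=4  P1=8  P2=41  P3=19  P4=13  P5=25  P6=32
Turnaround = completion − arrival: P0=4, P1=5, P2=37, P3=14, P4=8, P5=20, P6=26
Total turnaround = 4 + 5 + 37 + 14 + 8 + 20 + 26 = 114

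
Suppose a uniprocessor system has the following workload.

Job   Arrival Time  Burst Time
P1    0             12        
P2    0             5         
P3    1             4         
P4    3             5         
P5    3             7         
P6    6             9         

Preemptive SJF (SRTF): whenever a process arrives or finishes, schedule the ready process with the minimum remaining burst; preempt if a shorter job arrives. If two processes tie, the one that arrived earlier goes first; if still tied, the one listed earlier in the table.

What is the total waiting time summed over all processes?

66

Gantt: | P2 0-5 | P3 5-9 | P4 9-14 | P5 14-21 | P6 21-30 | P1 30-42 |
Completion: P1=42  P2=5  P3=9  P4=14  P5=21  P6=30
Turnaround (C−A): P1=42  P2=5  P3=8  P4=11  P5=18  P6=24
Waiting = turnaround − burst: P1=30, P2=0, P3=4, P4=6, P5=11, P6=15
Total waiting = 30 + 0 + 4 + 6 + 11 + 15 = 66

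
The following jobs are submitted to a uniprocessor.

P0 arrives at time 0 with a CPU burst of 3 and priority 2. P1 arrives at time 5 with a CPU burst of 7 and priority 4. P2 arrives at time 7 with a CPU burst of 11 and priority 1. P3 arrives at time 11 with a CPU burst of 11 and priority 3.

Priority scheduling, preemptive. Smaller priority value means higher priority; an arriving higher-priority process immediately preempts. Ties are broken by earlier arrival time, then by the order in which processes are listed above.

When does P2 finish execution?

18

Schedule: | P0 0-3 | idle 3-5 | P1 5-7 | P2 7-18 | P3 18-29 | P1 29-34 |
Completion: P0=3  P1=34  P2=18  P3=29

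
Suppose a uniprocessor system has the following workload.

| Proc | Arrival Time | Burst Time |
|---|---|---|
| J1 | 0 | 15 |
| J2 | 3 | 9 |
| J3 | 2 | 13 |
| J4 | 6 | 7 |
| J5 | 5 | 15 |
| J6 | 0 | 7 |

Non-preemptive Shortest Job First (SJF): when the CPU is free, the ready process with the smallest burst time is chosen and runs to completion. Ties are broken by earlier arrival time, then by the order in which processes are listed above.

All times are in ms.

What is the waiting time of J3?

Schedule: | J6 0-7 | J4 7-14 | J2 14-23 | J3 23-36 | J1 36-51 | J5 51-66 |
Completion: J1=51  J2=23  J3=36  J4=14  J5=66  J6=7
Turnaround (C−A): J1=51  J2=20  J3=34  J4=8  J5=61  J6=7
Waiting(J3) = turnaround − burst = 34 − 13 = 21

21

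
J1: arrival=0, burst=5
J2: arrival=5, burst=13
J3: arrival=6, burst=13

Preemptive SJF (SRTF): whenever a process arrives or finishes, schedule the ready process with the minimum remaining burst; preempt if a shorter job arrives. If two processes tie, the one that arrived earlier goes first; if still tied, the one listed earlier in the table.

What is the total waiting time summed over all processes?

Timeline: | J1 0-5 | J2 5-18 | J3 18-31 |
Completion: J1=5  J2=18  J3=31
Turnaround (C−A): J1=5  J2=13  J3=25
Waiting = turnaround − burst: J1=0, J2=0, J3=12
Total waiting = 0 + 0 + 12 = 12

12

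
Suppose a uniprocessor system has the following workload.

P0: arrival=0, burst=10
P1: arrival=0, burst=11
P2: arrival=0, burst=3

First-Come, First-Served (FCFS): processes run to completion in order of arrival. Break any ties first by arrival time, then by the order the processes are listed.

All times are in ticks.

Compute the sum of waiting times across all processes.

31

Gantt: | P0 0-10 | P1 10-21 | P2 21-24 |
Completion: P0=10  P1=21  P2=24
Turnaround (C−A): P0=10  P1=21  P2=24
Waiting = turnaround − burst: P0=0, P1=10, P2=21
Total waiting = 0 + 10 + 21 = 31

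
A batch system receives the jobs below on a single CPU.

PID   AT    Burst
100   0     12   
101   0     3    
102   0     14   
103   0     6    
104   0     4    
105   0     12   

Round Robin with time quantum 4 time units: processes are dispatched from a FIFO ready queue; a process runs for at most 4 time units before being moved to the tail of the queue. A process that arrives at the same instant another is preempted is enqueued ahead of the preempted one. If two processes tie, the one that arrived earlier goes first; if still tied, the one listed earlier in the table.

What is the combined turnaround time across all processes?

200

Gantt: | 100 0-4 | 101 4-7 | 102 7-11 | 103 11-15 | 104 15-19 | 105 19-23 | 100 23-27 | 102 27-31 | 103 31-33 | 105 33-37 | 100 37-41 | 102 41-45 | 105 45-49 | 102 49-51 |
Completion: 100=41  101=7  102=51  103=33  104=19  105=49
Turnaround (C−A): 100=41  101=7  102=51  103=33  104=19  105=49
Turnaround = completion − arrival: 100=41, 101=7, 102=51, 103=33, 104=19, 105=49
Total turnaround = 41 + 7 + 51 + 33 + 19 + 49 = 200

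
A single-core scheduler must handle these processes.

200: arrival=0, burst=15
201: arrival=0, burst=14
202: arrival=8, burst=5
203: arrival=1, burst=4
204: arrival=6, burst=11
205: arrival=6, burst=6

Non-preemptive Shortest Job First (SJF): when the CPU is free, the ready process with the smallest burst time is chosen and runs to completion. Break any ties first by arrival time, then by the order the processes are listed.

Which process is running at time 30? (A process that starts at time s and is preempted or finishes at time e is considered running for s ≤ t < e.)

204

Timeline: | 201 0-14 | 203 14-18 | 202 18-23 | 205 23-29 | 204 29-40 | 200 40-55 |
Completion: 200=55  201=14  202=23  203=18  204=40  205=29
Turnaround (C−A): 200=55  201=14  202=15  203=17  204=34  205=23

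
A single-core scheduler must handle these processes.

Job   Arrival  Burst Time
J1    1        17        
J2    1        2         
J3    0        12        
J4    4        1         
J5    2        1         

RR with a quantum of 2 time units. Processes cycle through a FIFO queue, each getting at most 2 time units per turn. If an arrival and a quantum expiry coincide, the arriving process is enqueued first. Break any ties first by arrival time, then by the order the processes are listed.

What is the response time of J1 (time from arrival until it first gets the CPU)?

1

Timeline: | J3 0-2 | J1 2-4 | J2 4-6 | J5 6-7 | J3 7-9 | J4 9-10 | J1 10-12 | J3 12-14 | J1 14-16 | J3 16-18 | J1 18-20 | J3 20-22 | J1 22-24 | J3 24-26 | J1 26-33 |
Completion: J1=33  J2=6  J3=26  J4=10  J5=7
Response(J1) = first start − arrival = 2 − 1 = 1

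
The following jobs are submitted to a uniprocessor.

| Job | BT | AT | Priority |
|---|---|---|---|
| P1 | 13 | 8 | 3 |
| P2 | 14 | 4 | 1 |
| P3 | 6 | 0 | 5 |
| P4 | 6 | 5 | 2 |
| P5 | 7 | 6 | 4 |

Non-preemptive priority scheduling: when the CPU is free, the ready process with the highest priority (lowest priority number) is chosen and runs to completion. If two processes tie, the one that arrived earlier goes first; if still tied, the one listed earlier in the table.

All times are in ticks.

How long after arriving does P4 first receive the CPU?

Schedule: | P3 0-6 | P2 6-20 | P4 20-26 | P1 26-39 | P5 39-46 |
Completion: P1=39  P2=20  P3=6  P4=26  P5=46
Turnaround (C−A): P1=31  P2=16  P3=6  P4=21  P5=40
Response(P4) = first start − arrival = 20 − 5 = 15

15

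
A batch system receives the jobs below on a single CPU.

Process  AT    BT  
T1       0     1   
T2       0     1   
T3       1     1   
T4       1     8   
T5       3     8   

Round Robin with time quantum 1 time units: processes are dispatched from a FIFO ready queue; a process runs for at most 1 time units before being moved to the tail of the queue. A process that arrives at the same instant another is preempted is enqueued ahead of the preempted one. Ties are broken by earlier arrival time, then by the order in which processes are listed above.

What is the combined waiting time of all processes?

19

Timeline: | T1 0-1 | T2 1-2 | T3 2-3 | T4 3-4 | T5 4-5 | T4 5-6 | T5 6-7 | T4 7-8 | T5 8-9 | T4 9-10 | T5 10-11 | T4 11-12 | T5 12-13 | T4 13-14 | T5 14-15 | T4 15-16 | T5 16-17 | T4 17-18 | T5 18-19 |
Completion: T1=1  T2=2  T3=3  T4=18  T5=19
Waiting = turnaround − burst: T1=0, T2=1, T3=1, T4=9, T5=8
Total waiting = 0 + 1 + 1 + 9 + 8 = 19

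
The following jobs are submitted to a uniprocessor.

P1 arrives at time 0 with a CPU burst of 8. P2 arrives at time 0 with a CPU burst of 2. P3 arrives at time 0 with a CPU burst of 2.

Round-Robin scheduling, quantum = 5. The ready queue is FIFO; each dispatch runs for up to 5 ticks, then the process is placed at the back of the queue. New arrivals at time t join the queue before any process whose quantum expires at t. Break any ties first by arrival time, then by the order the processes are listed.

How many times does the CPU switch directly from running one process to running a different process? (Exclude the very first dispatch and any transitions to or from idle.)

Timeline: | P1 0-5 | P2 5-7 | P3 7-9 | P1 9-12 |
Completion: P1=12  P2=7  P3=9
Turnaround (C−A): P1=12  P2=7  P3=9

3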